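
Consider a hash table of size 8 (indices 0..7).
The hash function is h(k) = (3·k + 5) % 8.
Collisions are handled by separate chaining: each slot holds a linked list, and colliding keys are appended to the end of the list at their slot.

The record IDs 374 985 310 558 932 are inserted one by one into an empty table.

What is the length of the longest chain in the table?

Insert 374: h=7, bucket 7 empty -> new chain.
Insert 985: h=0, bucket 0 empty -> new chain.
Insert 310: h=7, bucket 7 nonempty -> append to chain.
Insert 558: h=7, bucket 7 nonempty -> append to chain.
Insert 932: h=1, bucket 1 empty -> new chain.
Final buckets:
0: 985
1: 932
2: ∅
3: ∅
4: ∅
5: ∅
6: ∅
7: 374 -> 310 -> 558

3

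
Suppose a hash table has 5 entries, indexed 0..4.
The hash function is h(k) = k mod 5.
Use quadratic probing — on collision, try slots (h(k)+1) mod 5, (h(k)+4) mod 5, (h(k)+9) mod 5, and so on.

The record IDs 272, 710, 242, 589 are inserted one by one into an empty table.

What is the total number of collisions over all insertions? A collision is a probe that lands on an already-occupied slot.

272 hashes to 2; slot 2 is free => place at 2.
710 hashes to 0; slot 0 is free => place at 0.
242 hashes to 2; 2 taken => place at 3.
589 hashes to 4; slot 4 is free => place at 4.
Table: [710, —, 272, 242, 589]

1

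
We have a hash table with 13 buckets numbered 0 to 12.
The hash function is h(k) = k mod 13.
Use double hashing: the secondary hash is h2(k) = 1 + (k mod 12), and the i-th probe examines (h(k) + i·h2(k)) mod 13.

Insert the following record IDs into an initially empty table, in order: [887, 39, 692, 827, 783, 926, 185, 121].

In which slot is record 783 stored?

7

887 hashes to 3; slot 3 is free → place at 3.
39 hashes to 0; slot 0 is free → place at 0.
692 hashes to 3, h2=9; 3 taken → place at 12.
827 hashes to 8; slot 8 is free → place at 8.
783 hashes to 3, h2=4; 3 taken → place at 7.
926 hashes to 3, h2=3; 3 taken → place at 6.
185 hashes to 3, h2=6; 3 taken → place at 9.
121 hashes to 4; slot 4 is free → place at 4.
Table: [39, -, -, 887, 121, -, 926, 783, 827, 185, -, -, 692]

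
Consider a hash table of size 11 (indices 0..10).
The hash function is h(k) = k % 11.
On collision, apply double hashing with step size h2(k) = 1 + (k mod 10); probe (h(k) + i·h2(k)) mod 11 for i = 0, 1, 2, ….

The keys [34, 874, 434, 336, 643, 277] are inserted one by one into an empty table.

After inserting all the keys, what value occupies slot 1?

34 hashes to 1; slot 1 is free -> place at 1.
874 hashes to 5; slot 5 is free -> place at 5.
434 hashes to 5, h2=5; 5 taken -> place at 10.
336 hashes to 6; slot 6 is free -> place at 6.
643 hashes to 5, h2=4; 5 taken -> place at 9.
277 hashes to 2; slot 2 is free -> place at 2.
Table: [-, 34, 277, -, -, 874, 336, -, -, 643, 434]

34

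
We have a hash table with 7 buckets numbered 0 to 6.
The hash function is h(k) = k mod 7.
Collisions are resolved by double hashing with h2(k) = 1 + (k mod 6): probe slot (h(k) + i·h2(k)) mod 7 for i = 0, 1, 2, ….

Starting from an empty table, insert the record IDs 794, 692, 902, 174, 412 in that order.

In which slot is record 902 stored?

2

794: h=3 -> slot 3
692: h=6 -> slot 6
902: h=6, h2=3, probe 6,2 -> slot 2
174: h=6, h2=1, probe 6,0 -> slot 0
412: h=6, h2=5, probe 6,4 -> slot 4
Table: [174, ∅, 902, 794, 412, ∅, 692]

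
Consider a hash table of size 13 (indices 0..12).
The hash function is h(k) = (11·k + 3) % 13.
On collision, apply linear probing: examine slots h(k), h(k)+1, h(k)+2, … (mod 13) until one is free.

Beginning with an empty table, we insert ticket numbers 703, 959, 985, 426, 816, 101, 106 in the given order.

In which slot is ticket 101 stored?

Insert 703: h=1, slot 1 empty -> index 1.
Insert 959: h=9, slot 9 empty -> index 9.
Insert 985: h=9, slot 9 occupied -> index 10.
Insert 426: h=9, slots 9,10 occupied -> index 11.
Insert 816: h=9, slots 9,10,11 occupied -> index 12.
Insert 101: h=9, slots 9,10,11,12 occupied -> index 0.
Insert 106: h=12, slots 12,0,1 occupied -> index 2.
Table: [101, 703, 106, _, _, _, _, _, _, 959, 985, 426, 816]

0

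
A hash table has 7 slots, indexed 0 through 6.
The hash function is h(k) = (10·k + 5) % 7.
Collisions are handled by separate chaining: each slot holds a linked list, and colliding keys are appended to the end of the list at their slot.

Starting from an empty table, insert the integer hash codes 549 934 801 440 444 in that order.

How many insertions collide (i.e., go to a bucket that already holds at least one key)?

549 → bucket 0
934 → bucket 0 (collision)
801 → bucket 0 (collision)
440 → bucket 2
444 → bucket 0 (collision)
Final buckets:
0: 549 -> 934 -> 801 -> 444
1: .
2: 440
3: .
4: .
5: .
6: .

3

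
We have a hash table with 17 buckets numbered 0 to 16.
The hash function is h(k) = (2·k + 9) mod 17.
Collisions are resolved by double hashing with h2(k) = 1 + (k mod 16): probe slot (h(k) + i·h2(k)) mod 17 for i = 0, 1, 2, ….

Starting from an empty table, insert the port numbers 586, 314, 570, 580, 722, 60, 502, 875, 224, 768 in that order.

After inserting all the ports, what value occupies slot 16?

768

586: h=8 => slot 8
314: h=8, h2=11, probe 8,2 => slot 2
570: h=10 => slot 10
580: h=13 => slot 13
722: h=8, h2=3, probe 8,11 => slot 11
60: h=10, h2=13, probe 10,6 => slot 6
502: h=10, h2=7, probe 10,0 => slot 0
875: h=8, h2=12, probe 8,3 => slot 3
224: h=15 => slot 15
768: h=15, h2=1, probe 15,16 => slot 16
Table: [502, —, 314, 875, —, —, 60, —, 586, —, 570, 722, —, 580, —, 224, 768]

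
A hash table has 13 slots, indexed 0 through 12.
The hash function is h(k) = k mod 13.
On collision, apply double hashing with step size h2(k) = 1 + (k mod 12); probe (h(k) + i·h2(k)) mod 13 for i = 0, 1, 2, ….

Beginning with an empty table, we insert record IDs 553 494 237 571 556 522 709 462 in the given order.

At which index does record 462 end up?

1

553 hashes to 7; slot 7 is free → place at 7.
494 hashes to 0; slot 0 is free → place at 0.
237 hashes to 3; slot 3 is free → place at 3.
571 hashes to 12; slot 12 is free → place at 12.
556 hashes to 10; slot 10 is free → place at 10.
522 hashes to 2; slot 2 is free → place at 2.
709 hashes to 7, h2=2; 7 taken → place at 9.
462 hashes to 7, h2=7; 7 taken → place at 1.
Table: [494, 462, 522, 237, ., ., ., 553, ., 709, 556, ., 571]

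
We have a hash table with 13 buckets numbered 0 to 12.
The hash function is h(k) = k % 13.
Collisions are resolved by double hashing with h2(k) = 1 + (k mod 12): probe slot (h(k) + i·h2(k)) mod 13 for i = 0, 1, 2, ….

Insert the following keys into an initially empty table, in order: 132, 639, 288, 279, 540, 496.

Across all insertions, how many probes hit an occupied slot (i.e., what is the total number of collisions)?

5

Insert 132: h=2, slot 2 empty => index 2.
Insert 639: h=2, h2=4, slot 2 occupied => index 6.
Insert 288: h=2, h2=1, slot 2 occupied => index 3.
Insert 279: h=6, h2=4, slot 6 occupied => index 10.
Insert 540: h=7, slot 7 empty => index 7.
Insert 496: h=2, h2=5, slots 2,7 occupied => index 12.
Table: [_, _, 132, 288, _, _, 639, 540, _, _, 279, _, 496]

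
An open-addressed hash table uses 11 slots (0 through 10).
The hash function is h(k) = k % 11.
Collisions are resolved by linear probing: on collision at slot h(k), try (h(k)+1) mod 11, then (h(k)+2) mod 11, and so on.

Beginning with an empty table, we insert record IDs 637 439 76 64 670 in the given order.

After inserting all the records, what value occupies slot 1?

637 hashes to 10; slot 10 is free -> place at 10.
439 hashes to 10; 10 taken -> place at 0.
76 hashes to 10; 10,0 taken -> place at 1.
64 hashes to 9; slot 9 is free -> place at 9.
670 hashes to 10; 10,0,1 taken -> place at 2.
Table: [439, 76, 670, _, _, _, _, _, _, 64, 637]

76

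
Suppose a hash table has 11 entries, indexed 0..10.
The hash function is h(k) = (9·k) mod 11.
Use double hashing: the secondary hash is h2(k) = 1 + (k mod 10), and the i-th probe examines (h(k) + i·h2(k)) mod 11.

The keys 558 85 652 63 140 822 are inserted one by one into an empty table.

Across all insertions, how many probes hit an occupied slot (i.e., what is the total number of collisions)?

558: h=6 => slot 6
85: h=6, h2=6, probe 6,1 => slot 1
652: h=5 => slot 5
63: h=6, h2=4, probe 6,10 => slot 10
140: h=6, h2=1, probe 6,7 => slot 7
822: h=6, h2=3, probe 6,9 => slot 9
Table: [-, 85, -, -, -, 652, 558, 140, -, 822, 63]

4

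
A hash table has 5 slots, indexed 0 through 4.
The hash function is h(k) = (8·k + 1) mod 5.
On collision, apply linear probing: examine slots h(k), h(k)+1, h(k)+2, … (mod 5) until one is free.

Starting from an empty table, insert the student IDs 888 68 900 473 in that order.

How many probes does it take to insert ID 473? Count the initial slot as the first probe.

4

888 hashes to 0; slot 0 is free → place at 0.
68 hashes to 0; 0 taken → place at 1.
900 hashes to 1; 1 taken → place at 2.
473 hashes to 0; 0,1,2 taken → place at 3.
Table: [888, 68, 900, 473, —]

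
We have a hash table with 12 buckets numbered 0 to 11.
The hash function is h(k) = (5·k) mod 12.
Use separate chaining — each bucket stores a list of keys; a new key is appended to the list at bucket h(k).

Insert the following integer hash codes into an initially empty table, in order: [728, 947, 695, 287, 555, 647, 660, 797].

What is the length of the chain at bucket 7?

728 → bucket 4
947 → bucket 7
695 → bucket 7 (collision)
287 → bucket 7 (collision)
555 → bucket 3
647 → bucket 7 (collision)
660 → bucket 0
797 → bucket 1
Final buckets:
0: 660
1: 797
2: .
3: 555
4: 728
5: .
6: .
7: 947 -> 695 -> 287 -> 647
8: .
9: .
10: .
11: .

4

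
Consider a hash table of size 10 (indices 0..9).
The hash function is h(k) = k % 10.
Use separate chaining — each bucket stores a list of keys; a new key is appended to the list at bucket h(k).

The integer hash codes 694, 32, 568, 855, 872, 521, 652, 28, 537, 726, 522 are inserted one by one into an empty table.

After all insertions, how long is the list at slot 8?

694 → bucket 4
32 → bucket 2
568 → bucket 8
855 → bucket 5
872 → bucket 2 (collision)
521 → bucket 1
652 → bucket 2 (collision)
28 → bucket 8 (collision)
537 → bucket 7
726 → bucket 6
522 → bucket 2 (collision)
Final buckets:
0: -
1: 521
2: 32 -> 872 -> 652 -> 522
3: -
4: 694
5: 855
6: 726
7: 537
8: 568 -> 28
9: -

2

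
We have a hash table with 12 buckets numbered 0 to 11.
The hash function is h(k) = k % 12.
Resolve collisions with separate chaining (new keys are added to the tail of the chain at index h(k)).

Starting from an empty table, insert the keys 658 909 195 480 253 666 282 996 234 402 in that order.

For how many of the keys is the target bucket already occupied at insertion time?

658 -> bucket 10
909 -> bucket 9
195 -> bucket 3
480 -> bucket 0
253 -> bucket 1
666 -> bucket 6
282 -> bucket 6 (collision)
996 -> bucket 0 (collision)
234 -> bucket 6 (collision)
402 -> bucket 6 (collision)
Final buckets:
0: 480 -> 996
1: 253
2: —
3: 195
4: —
5: —
6: 666 -> 282 -> 234 -> 402
7: —
8: —
9: 909
10: 658
11: —

4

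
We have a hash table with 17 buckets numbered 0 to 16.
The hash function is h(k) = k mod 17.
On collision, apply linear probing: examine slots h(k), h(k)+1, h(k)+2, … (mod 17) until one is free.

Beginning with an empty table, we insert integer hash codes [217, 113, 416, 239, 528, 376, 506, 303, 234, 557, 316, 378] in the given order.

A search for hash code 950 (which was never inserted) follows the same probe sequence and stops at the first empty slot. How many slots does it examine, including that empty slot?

217: h=13 => slot 13
113: h=11 => slot 11
416: h=8 => slot 8
239: h=1 => slot 1
528: h=1, probe 1,2 => slot 2
376: h=2, probe 2,3 => slot 3
506: h=13, probe 13,14 => slot 14
303: h=14, probe 14,15 => slot 15
234: h=13, probe 13,14,15,16 => slot 16
557: h=13, probe 13,14,15,16,0 => slot 0
316: h=10 => slot 10
378: h=4 => slot 4
Table: [557, 239, 528, 376, 378, —, —, —, 416, —, 316, 113, —, 217, 506, 303, 234]
Lookup 950: h=15, probe 15,16,0,1,2,3,4,5 → slot 5 empty, not found.

8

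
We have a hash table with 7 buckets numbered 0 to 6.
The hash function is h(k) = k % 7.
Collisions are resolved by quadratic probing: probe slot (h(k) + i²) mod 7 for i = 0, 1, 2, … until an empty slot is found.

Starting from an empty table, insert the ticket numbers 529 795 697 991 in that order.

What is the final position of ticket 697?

1

529 hashes to 4; slot 4 is free => place at 4.
795 hashes to 4; 4 taken => place at 5.
697 hashes to 4; 4,5 taken => place at 1.
991 hashes to 4; 4,5,1 taken => place at 6.
Table: [—, 697, —, —, 529, 795, 991]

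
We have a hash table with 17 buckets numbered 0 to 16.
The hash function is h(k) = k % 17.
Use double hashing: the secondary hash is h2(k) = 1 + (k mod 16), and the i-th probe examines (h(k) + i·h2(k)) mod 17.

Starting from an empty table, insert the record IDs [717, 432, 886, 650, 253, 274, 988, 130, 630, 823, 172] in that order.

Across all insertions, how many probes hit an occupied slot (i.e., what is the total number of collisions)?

11

Insert 717: h=3, slot 3 empty → index 3.
Insert 432: h=7, slot 7 empty → index 7.
Insert 886: h=2, slot 2 empty → index 2.
Insert 650: h=4, slot 4 empty → index 4.
Insert 253: h=15, slot 15 empty → index 15.
Insert 274: h=2, h2=3, slot 2 occupied → index 5.
Insert 988: h=2, h2=13, slots 2,15 occupied → index 11.
Insert 130: h=11, h2=3, slot 11 occupied → index 14.
Insert 630: h=1, slot 1 empty → index 1.
Insert 823: h=7, h2=8, slots 7,15 occupied → index 6.
Insert 172: h=2, h2=13, slots 2,15,11,7,3 occupied → index 16.
Table: [., 630, 886, 717, 650, 274, 823, 432, ., ., ., 988, ., ., 130, 253, 172]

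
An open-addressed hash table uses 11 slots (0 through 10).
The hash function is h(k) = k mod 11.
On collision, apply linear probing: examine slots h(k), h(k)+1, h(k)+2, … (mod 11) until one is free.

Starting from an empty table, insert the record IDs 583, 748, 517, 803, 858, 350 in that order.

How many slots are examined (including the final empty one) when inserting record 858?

5

583: h=0 -> slot 0
748: h=0, probe 0,1 -> slot 1
517: h=0, probe 0,1,2 -> slot 2
803: h=0, probe 0,1,2,3 -> slot 3
858: h=0, probe 0,1,2,3,4 -> slot 4
350: h=9 -> slot 9
Table: [583, 748, 517, 803, 858, -, -, -, -, 350, -]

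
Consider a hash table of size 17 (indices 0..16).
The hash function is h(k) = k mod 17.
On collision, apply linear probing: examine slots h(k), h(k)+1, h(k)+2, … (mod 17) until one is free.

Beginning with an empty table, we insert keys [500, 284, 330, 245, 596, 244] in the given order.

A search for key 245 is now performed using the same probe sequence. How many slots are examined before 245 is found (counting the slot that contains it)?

500 hashes to 7; slot 7 is free -> place at 7.
284 hashes to 12; slot 12 is free -> place at 12.
330 hashes to 7; 7 taken -> place at 8.
245 hashes to 7; 7,8 taken -> place at 9.
596 hashes to 1; slot 1 is free -> place at 1.
244 hashes to 6; slot 6 is free -> place at 6.
Table: [_, 596, _, _, _, _, 244, 500, 330, 245, _, _, 284, _, _, _, _]
Lookup 245: h=7, probe 7,8,9 → found at 9.

3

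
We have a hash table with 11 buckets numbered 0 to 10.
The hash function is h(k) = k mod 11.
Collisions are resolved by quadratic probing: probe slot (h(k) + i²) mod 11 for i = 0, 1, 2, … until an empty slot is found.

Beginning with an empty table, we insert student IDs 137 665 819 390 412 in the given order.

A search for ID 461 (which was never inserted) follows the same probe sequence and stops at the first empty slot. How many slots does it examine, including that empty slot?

Insert 137: h=5, slot 5 empty -> index 5.
Insert 665: h=5, slot 5 occupied -> index 6.
Insert 819: h=5, slots 5,6 occupied -> index 9.
Insert 390: h=5, slots 5,6,9 occupied -> index 3.
Insert 412: h=5, slots 5,6,9,3 occupied -> index 10.
Table: [., ., ., 390, ., 137, 665, ., ., 819, 412]
Lookup 461: h=10, probe 10,0 → slot 0 empty, not found.

2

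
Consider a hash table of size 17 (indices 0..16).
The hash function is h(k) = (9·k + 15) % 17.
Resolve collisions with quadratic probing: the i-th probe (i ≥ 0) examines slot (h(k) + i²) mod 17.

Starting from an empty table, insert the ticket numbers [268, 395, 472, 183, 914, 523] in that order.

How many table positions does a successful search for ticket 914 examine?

5

268 hashes to 13; slot 13 is free => place at 13.
395 hashes to 0; slot 0 is free => place at 0.
472 hashes to 13; 13 taken => place at 14.
183 hashes to 13; 13,14,0 taken => place at 5.
914 hashes to 13; 13,14,0,5 taken => place at 12.
523 hashes to 13; 13,14,0,5,12 taken => place at 4.
Table: [395, _, _, _, 523, 183, _, _, _, _, _, _, 914, 268, 472, _, _]
Lookup 914: h=13, probe 13,14,0,5,12 → found at 12.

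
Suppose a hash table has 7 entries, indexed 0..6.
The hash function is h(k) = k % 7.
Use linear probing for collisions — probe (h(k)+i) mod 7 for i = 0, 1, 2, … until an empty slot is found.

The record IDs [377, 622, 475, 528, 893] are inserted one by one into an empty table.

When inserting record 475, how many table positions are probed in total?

3

377 hashes to 6; slot 6 is free → place at 6.
622 hashes to 6; 6 taken → place at 0.
475 hashes to 6; 6,0 taken → place at 1.
528 hashes to 3; slot 3 is free → place at 3.
893 hashes to 4; slot 4 is free → place at 4.
Table: [622, 475, _, 528, 893, _, 377]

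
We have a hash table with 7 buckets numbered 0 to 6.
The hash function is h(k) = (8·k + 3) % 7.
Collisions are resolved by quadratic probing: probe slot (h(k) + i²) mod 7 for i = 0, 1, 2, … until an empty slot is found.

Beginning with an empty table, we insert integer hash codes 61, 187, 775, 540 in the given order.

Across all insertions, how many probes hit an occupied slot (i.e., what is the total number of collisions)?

Insert 61: h=1, slot 1 empty -> index 1.
Insert 187: h=1, slot 1 occupied -> index 2.
Insert 775: h=1, slots 1,2 occupied -> index 5.
Insert 540: h=4, slot 4 empty -> index 4.
Table: [-, 61, 187, -, 540, 775, -]

3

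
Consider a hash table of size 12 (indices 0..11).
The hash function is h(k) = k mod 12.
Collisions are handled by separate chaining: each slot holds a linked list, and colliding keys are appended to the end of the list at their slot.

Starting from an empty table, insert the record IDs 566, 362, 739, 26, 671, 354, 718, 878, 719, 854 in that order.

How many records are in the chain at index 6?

1

Insert 566: h=2, bucket 2 empty -> new chain.
Insert 362: h=2, bucket 2 nonempty -> append to chain.
Insert 739: h=7, bucket 7 empty -> new chain.
Insert 26: h=2, bucket 2 nonempty -> append to chain.
Insert 671: h=11, bucket 11 empty -> new chain.
Insert 354: h=6, bucket 6 empty -> new chain.
Insert 718: h=10, bucket 10 empty -> new chain.
Insert 878: h=2, bucket 2 nonempty -> append to chain.
Insert 719: h=11, bucket 11 nonempty -> append to chain.
Insert 854: h=2, bucket 2 nonempty -> append to chain.
Final buckets:
0: -
1: -
2: 566 -> 362 -> 26 -> 878 -> 854
3: -
4: -
5: -
6: 354
7: 739
8: -
9: -
10: 718
11: 671 -> 719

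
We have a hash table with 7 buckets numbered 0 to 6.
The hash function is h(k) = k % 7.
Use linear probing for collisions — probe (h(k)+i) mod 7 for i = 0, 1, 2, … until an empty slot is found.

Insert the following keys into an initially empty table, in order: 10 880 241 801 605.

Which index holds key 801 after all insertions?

6

10: h=3 -> slot 3
880: h=5 -> slot 5
241: h=3, probe 3,4 -> slot 4
801: h=3, probe 3,4,5,6 -> slot 6
605: h=3, probe 3,4,5,6,0 -> slot 0
Table: [605, —, —, 10, 241, 880, 801]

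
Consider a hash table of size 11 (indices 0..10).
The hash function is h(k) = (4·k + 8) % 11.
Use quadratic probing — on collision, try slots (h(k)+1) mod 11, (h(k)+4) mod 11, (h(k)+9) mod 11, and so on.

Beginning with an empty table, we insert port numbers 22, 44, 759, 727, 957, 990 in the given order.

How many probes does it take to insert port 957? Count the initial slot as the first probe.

22 hashes to 8; slot 8 is free -> place at 8.
44 hashes to 8; 8 taken -> place at 9.
759 hashes to 8; 8,9 taken -> place at 1.
727 hashes to 1; 1 taken -> place at 2.
957 hashes to 8; 8,9,1 taken -> place at 6.
990 hashes to 8; 8,9,1,6,2 taken -> place at 0.
Table: [990, 759, 727, _, _, _, 957, _, 22, 44, _]

4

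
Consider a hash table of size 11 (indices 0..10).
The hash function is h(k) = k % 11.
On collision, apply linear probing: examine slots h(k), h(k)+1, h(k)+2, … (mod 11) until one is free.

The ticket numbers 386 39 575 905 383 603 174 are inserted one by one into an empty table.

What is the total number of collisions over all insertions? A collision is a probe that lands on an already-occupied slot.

4

Insert 386: h=1, slot 1 empty -> index 1.
Insert 39: h=6, slot 6 empty -> index 6.
Insert 575: h=3, slot 3 empty -> index 3.
Insert 905: h=3, slot 3 occupied -> index 4.
Insert 383: h=9, slot 9 empty -> index 9.
Insert 603: h=9, slot 9 occupied -> index 10.
Insert 174: h=9, slots 9,10 occupied -> index 0.
Table: [174, 386, -, 575, 905, -, 39, -, -, 383, 603]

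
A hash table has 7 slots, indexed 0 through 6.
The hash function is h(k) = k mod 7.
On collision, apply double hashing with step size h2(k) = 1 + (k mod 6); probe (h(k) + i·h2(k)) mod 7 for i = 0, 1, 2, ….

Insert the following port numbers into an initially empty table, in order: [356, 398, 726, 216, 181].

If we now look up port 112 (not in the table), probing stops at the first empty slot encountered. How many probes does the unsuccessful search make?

356: h=6 → slot 6
398: h=6, h2=3, probe 6,2 → slot 2
726: h=5 → slot 5
216: h=6, h2=1, probe 6,0 → slot 0
181: h=6, h2=2, probe 6,1 → slot 1
Table: [216, 181, 398, —, —, 726, 356]
Lookup 112: h=0, h2=5, probe 0,5,3 → slot 3 empty, not found.

3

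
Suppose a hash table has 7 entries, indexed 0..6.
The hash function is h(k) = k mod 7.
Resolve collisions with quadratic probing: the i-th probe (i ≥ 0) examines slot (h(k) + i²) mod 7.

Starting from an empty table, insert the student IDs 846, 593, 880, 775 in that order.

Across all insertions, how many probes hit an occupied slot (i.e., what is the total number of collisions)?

5

846: h=6 => slot 6
593: h=5 => slot 5
880: h=5, probe 5,6,2 => slot 2
775: h=5, probe 5,6,2,0 => slot 0
Table: [775, ∅, 880, ∅, ∅, 593, 846]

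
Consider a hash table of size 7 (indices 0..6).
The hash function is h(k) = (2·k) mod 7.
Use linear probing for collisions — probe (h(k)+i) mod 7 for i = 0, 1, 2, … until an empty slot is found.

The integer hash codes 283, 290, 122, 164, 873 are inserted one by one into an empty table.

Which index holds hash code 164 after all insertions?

283 hashes to 6; slot 6 is free -> place at 6.
290 hashes to 6; 6 taken -> place at 0.
122 hashes to 6; 6,0 taken -> place at 1.
164 hashes to 6; 6,0,1 taken -> place at 2.
873 hashes to 3; slot 3 is free -> place at 3.
Table: [290, 122, 164, 873, —, —, 283]

2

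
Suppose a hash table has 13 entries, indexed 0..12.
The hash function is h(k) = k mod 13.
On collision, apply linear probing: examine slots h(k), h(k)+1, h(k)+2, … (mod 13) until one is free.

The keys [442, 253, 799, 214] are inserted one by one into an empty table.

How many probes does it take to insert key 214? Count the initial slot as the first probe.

Insert 442: h=0, slot 0 empty => index 0.
Insert 253: h=6, slot 6 empty => index 6.
Insert 799: h=6, slot 6 occupied => index 7.
Insert 214: h=6, slots 6,7 occupied => index 8.
Table: [442, ∅, ∅, ∅, ∅, ∅, 253, 799, 214, ∅, ∅, ∅, ∅]

3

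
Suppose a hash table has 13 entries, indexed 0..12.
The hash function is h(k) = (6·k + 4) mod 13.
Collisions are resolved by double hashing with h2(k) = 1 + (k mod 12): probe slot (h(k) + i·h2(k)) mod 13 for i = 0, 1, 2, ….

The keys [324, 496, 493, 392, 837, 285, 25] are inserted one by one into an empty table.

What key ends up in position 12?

324 hashes to 11; slot 11 is free => place at 11.
496 hashes to 3; slot 3 is free => place at 3.
493 hashes to 11, h2=2; 11 taken => place at 0.
392 hashes to 3, h2=9; 3 taken => place at 12.
837 hashes to 8; slot 8 is free => place at 8.
285 hashes to 11, h2=10; 11,8 taken => place at 5.
25 hashes to 11, h2=2; 11,0 taken => place at 2.
Table: [493, _, 25, 496, _, 285, _, _, 837, _, _, 324, 392]

392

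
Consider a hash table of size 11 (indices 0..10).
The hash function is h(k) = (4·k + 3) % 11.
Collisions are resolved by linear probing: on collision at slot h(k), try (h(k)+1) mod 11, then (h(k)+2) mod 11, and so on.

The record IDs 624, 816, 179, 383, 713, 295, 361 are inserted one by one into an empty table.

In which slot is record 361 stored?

Insert 624: h=2, slot 2 empty -> index 2.
Insert 816: h=0, slot 0 empty -> index 0.
Insert 179: h=4, slot 4 empty -> index 4.
Insert 383: h=6, slot 6 empty -> index 6.
Insert 713: h=6, slot 6 occupied -> index 7.
Insert 295: h=6, slots 6,7 occupied -> index 8.
Insert 361: h=6, slots 6,7,8 occupied -> index 9.
Table: [816, _, 624, _, 179, _, 383, 713, 295, 361, _]

9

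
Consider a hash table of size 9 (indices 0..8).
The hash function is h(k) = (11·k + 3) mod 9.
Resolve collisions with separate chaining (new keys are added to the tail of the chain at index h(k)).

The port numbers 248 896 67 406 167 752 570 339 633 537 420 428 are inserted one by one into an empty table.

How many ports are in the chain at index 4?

5

248 -> bucket 4
896 -> bucket 4 (collision)
67 -> bucket 2
406 -> bucket 5
167 -> bucket 4 (collision)
752 -> bucket 4 (collision)
570 -> bucket 0
339 -> bucket 6
633 -> bucket 0 (collision)
537 -> bucket 6 (collision)
420 -> bucket 6 (collision)
428 -> bucket 4 (collision)
Final buckets:
0: 570 -> 633
1: —
2: 67
3: —
4: 248 -> 896 -> 167 -> 752 -> 428
5: 406
6: 339 -> 537 -> 420
7: —
8: —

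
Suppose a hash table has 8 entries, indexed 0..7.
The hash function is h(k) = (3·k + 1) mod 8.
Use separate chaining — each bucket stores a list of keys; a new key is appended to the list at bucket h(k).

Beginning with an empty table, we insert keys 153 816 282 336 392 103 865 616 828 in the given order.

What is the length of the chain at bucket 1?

4

Insert 153: h=4, bucket 4 empty → new chain.
Insert 816: h=1, bucket 1 empty → new chain.
Insert 282: h=7, bucket 7 empty → new chain.
Insert 336: h=1, bucket 1 nonempty → append to chain.
Insert 392: h=1, bucket 1 nonempty → append to chain.
Insert 103: h=6, bucket 6 empty → new chain.
Insert 865: h=4, bucket 4 nonempty → append to chain.
Insert 616: h=1, bucket 1 nonempty → append to chain.
Insert 828: h=5, bucket 5 empty → new chain.
Final buckets:
0: —
1: 816 -> 336 -> 392 -> 616
2: —
3: —
4: 153 -> 865
5: 828
6: 103
7: 282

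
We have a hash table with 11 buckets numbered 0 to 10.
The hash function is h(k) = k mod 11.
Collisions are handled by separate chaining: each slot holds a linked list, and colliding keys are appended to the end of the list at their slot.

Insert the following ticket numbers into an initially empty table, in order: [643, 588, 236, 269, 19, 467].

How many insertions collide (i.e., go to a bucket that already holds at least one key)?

4

Insert 643: h=5, bucket 5 empty -> new chain.
Insert 588: h=5, bucket 5 nonempty -> append to chain.
Insert 236: h=5, bucket 5 nonempty -> append to chain.
Insert 269: h=5, bucket 5 nonempty -> append to chain.
Insert 19: h=8, bucket 8 empty -> new chain.
Insert 467: h=5, bucket 5 nonempty -> append to chain.
Final buckets:
0: —
1: —
2: —
3: —
4: —
5: 643 -> 588 -> 236 -> 269 -> 467
6: —
7: —
8: 19
9: —
10: —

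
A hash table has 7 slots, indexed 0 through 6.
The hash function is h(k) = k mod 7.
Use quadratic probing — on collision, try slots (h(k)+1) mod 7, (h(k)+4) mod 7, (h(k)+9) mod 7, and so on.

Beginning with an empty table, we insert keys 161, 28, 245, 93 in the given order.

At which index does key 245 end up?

161: h=0 => slot 0
28: h=0, probe 0,1 => slot 1
245: h=0, probe 0,1,4 => slot 4
93: h=2 => slot 2
Table: [161, 28, 93, —, 245, —, —]

4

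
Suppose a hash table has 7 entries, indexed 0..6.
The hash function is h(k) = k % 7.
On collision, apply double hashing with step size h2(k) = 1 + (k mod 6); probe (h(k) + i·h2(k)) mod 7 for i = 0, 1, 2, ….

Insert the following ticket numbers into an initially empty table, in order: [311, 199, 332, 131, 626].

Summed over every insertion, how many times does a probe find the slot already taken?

311: h=3 -> slot 3
199: h=3, h2=2, probe 3,5 -> slot 5
332: h=3, h2=3, probe 3,6 -> slot 6
131: h=5, h2=6, probe 5,4 -> slot 4
626: h=3, h2=3, probe 3,6,2 -> slot 2
Table: [—, —, 626, 311, 131, 199, 332]

5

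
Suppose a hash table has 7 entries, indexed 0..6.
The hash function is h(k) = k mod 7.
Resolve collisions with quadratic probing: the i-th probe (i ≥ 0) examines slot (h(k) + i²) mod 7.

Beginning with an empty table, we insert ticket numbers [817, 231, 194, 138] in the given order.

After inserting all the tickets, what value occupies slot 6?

194

817 hashes to 5; slot 5 is free -> place at 5.
231 hashes to 0; slot 0 is free -> place at 0.
194 hashes to 5; 5 taken -> place at 6.
138 hashes to 5; 5,6 taken -> place at 2.
Table: [231, _, 138, _, _, 817, 194]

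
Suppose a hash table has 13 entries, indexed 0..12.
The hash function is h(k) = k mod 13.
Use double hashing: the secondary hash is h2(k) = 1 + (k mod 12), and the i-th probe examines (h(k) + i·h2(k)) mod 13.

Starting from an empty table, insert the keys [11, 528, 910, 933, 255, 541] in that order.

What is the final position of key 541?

1

Insert 11: h=11, slot 11 empty -> index 11.
Insert 528: h=8, slot 8 empty -> index 8.
Insert 910: h=0, slot 0 empty -> index 0.
Insert 933: h=10, slot 10 empty -> index 10.
Insert 255: h=8, h2=4, slot 8 occupied -> index 12.
Insert 541: h=8, h2=2, slots 8,10,12 occupied -> index 1.
Table: [910, 541, —, —, —, —, —, —, 528, —, 933, 11, 255]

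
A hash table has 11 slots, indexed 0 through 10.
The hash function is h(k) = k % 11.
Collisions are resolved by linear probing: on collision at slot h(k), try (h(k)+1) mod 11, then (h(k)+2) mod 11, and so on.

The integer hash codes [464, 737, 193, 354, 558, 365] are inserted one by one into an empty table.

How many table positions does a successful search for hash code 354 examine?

Insert 464: h=2, slot 2 empty → index 2.
Insert 737: h=0, slot 0 empty → index 0.
Insert 193: h=6, slot 6 empty → index 6.
Insert 354: h=2, slot 2 occupied → index 3.
Insert 558: h=8, slot 8 empty → index 8.
Insert 365: h=2, slots 2,3 occupied → index 4.
Table: [737, ., 464, 354, 365, ., 193, ., 558, ., .]
Lookup 354: h=2, probe 2,3 → found at 3.

2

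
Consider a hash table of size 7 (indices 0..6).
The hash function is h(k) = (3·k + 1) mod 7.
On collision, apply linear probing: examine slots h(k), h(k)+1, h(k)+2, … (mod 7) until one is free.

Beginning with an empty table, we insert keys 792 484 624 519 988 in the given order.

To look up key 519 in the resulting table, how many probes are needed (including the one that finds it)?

792: h=4 => slot 4
484: h=4, probe 4,5 => slot 5
624: h=4, probe 4,5,6 => slot 6
519: h=4, probe 4,5,6,0 => slot 0
988: h=4, probe 4,5,6,0,1 => slot 1
Table: [519, 988, ., ., 792, 484, 624]
Lookup 519: h=4, probe 4,5,6,0 → found at 0.

4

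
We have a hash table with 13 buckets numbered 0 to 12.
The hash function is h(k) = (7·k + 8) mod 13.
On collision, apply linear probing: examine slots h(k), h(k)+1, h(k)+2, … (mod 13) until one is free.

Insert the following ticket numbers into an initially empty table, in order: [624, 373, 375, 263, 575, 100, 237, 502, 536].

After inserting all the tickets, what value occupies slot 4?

575

Insert 624: h=8, slot 8 empty -> index 8.
Insert 373: h=6, slot 6 empty -> index 6.
Insert 375: h=7, slot 7 empty -> index 7.
Insert 263: h=3, slot 3 empty -> index 3.
Insert 575: h=3, slot 3 occupied -> index 4.
Insert 100: h=6, slots 6,7,8 occupied -> index 9.
Insert 237: h=3, slots 3,4 occupied -> index 5.
Insert 502: h=12, slot 12 empty -> index 12.
Insert 536: h=3, slots 3,4,5,6,7,8,9 occupied -> index 10.
Table: [-, -, -, 263, 575, 237, 373, 375, 624, 100, 536, -, 502]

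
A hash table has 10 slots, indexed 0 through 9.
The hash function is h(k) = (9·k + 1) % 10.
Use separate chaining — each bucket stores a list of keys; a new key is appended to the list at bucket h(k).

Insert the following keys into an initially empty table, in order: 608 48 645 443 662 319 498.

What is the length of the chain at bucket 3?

Insert 608: h=3, bucket 3 empty → new chain.
Insert 48: h=3, bucket 3 nonempty → append to chain.
Insert 645: h=6, bucket 6 empty → new chain.
Insert 443: h=8, bucket 8 empty → new chain.
Insert 662: h=9, bucket 9 empty → new chain.
Insert 319: h=2, bucket 2 empty → new chain.
Insert 498: h=3, bucket 3 nonempty → append to chain.
Final buckets:
0: —
1: —
2: 319
3: 608 -> 48 -> 498
4: —
5: —
6: 645
7: —
8: 443
9: 662

3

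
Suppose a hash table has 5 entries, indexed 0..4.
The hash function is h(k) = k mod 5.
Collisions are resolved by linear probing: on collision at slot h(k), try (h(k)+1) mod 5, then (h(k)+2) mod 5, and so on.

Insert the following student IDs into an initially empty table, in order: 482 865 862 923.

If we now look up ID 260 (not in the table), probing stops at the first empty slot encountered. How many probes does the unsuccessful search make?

2

482: h=2 -> slot 2
865: h=0 -> slot 0
862: h=2, probe 2,3 -> slot 3
923: h=3, probe 3,4 -> slot 4
Table: [865, ∅, 482, 862, 923]
Lookup 260: h=0, probe 0,1 → slot 1 empty, not found.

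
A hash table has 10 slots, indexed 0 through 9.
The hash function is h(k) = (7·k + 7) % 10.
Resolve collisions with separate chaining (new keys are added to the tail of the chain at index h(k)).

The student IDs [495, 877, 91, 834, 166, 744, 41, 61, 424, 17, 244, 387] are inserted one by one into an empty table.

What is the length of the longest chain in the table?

4

495 → bucket 2
877 → bucket 6
91 → bucket 4
834 → bucket 5
166 → bucket 9
744 → bucket 5 (collision)
41 → bucket 4 (collision)
61 → bucket 4 (collision)
424 → bucket 5 (collision)
17 → bucket 6 (collision)
244 → bucket 5 (collision)
387 → bucket 6 (collision)
Final buckets:
0: _
1: _
2: 495
3: _
4: 91 -> 41 -> 61
5: 834 -> 744 -> 424 -> 244
6: 877 -> 17 -> 387
7: _
8: _
9: 166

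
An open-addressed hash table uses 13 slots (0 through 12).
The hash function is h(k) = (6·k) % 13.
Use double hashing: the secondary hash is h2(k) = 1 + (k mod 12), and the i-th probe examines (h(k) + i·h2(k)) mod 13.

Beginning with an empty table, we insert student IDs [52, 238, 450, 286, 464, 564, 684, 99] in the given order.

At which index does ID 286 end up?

7

52: h=0 -> slot 0
238: h=11 -> slot 11
450: h=9 -> slot 9
286: h=0, h2=11, probe 0,11,9,7 -> slot 7
464: h=2 -> slot 2
564: h=4 -> slot 4
684: h=9, h2=1, probe 9,10 -> slot 10
99: h=9, h2=4, probe 9,0,4,8 -> slot 8
Table: [52, ., 464, ., 564, ., ., 286, 99, 450, 684, 238, .]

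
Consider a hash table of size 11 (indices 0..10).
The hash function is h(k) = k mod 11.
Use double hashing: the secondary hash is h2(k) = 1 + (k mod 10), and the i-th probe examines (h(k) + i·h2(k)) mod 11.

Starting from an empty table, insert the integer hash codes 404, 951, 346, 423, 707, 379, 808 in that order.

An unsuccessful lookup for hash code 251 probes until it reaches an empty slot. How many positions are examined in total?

2

404: h=8 → slot 8
951: h=5 → slot 5
346: h=5, h2=7, probe 5,1 → slot 1
423: h=5, h2=4, probe 5,9 → slot 9
707: h=3 → slot 3
379: h=5, h2=10, probe 5,4 → slot 4
808: h=5, h2=9, probe 5,3,1,10 → slot 10
Table: [—, 346, —, 707, 379, 951, —, —, 404, 423, 808]
Lookup 251: h=9, h2=2, probe 9,0 → slot 0 empty, not found.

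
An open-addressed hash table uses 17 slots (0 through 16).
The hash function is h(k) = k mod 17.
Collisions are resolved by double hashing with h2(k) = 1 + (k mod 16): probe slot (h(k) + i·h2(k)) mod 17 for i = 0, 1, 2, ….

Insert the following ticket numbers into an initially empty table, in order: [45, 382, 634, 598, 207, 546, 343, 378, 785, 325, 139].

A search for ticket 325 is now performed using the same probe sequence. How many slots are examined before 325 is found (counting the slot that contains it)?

5

45 hashes to 11; slot 11 is free => place at 11.
382 hashes to 8; slot 8 is free => place at 8.
634 hashes to 5; slot 5 is free => place at 5.
598 hashes to 3; slot 3 is free => place at 3.
207 hashes to 3, h2=16; 3 taken => place at 2.
546 hashes to 2, h2=3; 2,5,8,11 taken => place at 14.
343 hashes to 3, h2=8; 3,11,2 taken => place at 10.
378 hashes to 4; slot 4 is free => place at 4.
785 hashes to 3, h2=2; 3,5 taken => place at 7.
325 hashes to 2, h2=6; 2,8,14,3 taken => place at 9.
139 hashes to 3, h2=12; 3 taken => place at 15.
Table: [-, -, 207, 598, 378, 634, -, 785, 382, 325, 343, 45, -, -, 546, 139, -]
Lookup 325: h=2, h2=6, probe 2,8,14,3,9 → found at 9.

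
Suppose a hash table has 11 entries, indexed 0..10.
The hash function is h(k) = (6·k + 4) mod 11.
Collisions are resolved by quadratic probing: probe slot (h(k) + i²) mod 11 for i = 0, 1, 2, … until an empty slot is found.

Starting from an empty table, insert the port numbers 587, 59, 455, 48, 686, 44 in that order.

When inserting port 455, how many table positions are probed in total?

3

Insert 587: h=6, slot 6 empty -> index 6.
Insert 59: h=6, slot 6 occupied -> index 7.
Insert 455: h=6, slots 6,7 occupied -> index 10.
Insert 48: h=6, slots 6,7,10 occupied -> index 4.
Insert 686: h=6, slots 6,7,10,4 occupied -> index 0.
Insert 44: h=4, slot 4 occupied -> index 5.
Table: [686, ∅, ∅, ∅, 48, 44, 587, 59, ∅, ∅, 455]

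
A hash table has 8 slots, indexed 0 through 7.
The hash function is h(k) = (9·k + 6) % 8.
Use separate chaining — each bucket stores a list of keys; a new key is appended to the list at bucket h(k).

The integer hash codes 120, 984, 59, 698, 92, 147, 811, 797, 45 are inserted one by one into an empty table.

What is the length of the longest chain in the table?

Insert 120: h=6, bucket 6 empty -> new chain.
Insert 984: h=6, bucket 6 nonempty -> append to chain.
Insert 59: h=1, bucket 1 empty -> new chain.
Insert 698: h=0, bucket 0 empty -> new chain.
Insert 92: h=2, bucket 2 empty -> new chain.
Insert 147: h=1, bucket 1 nonempty -> append to chain.
Insert 811: h=1, bucket 1 nonempty -> append to chain.
Insert 797: h=3, bucket 3 empty -> new chain.
Insert 45: h=3, bucket 3 nonempty -> append to chain.
Final buckets:
0: 698
1: 59 -> 147 -> 811
2: 92
3: 797 -> 45
4: .
5: .
6: 120 -> 984
7: .

3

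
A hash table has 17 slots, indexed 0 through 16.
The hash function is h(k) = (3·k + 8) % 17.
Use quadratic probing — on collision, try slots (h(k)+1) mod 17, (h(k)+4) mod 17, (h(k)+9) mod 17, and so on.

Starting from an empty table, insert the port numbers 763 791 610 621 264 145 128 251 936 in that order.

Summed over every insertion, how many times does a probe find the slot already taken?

763: h=2 => slot 2
791: h=1 => slot 1
610: h=2, probe 2,3 => slot 3
621: h=1, probe 1,2,5 => slot 5
264: h=1, probe 1,2,5,10 => slot 10
145: h=1, probe 1,2,5,10,0 => slot 0
128: h=1, probe 1,2,5,10,0,9 => slot 9
251: h=13 => slot 13
936: h=11 => slot 11
Table: [145, 791, 763, 610, —, 621, —, —, —, 128, 264, 936, —, 251, —, —, —]

15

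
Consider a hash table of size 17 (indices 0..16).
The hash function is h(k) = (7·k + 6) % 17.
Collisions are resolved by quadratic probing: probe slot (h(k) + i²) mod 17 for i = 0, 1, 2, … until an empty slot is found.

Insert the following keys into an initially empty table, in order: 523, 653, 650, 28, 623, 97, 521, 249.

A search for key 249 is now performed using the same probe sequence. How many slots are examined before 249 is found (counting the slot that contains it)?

4

523 hashes to 12; slot 12 is free -> place at 12.
653 hashes to 4; slot 4 is free -> place at 4.
650 hashes to 0; slot 0 is free -> place at 0.
28 hashes to 15; slot 15 is free -> place at 15.
623 hashes to 15; 15 taken -> place at 16.
97 hashes to 5; slot 5 is free -> place at 5.
521 hashes to 15; 15,16 taken -> place at 2.
249 hashes to 15; 15,16,2 taken -> place at 7.
Table: [650, —, 521, —, 653, 97, —, 249, —, —, —, —, 523, —, —, 28, 623]
Lookup 249: h=15, probe 15,16,2,7 → found at 7.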